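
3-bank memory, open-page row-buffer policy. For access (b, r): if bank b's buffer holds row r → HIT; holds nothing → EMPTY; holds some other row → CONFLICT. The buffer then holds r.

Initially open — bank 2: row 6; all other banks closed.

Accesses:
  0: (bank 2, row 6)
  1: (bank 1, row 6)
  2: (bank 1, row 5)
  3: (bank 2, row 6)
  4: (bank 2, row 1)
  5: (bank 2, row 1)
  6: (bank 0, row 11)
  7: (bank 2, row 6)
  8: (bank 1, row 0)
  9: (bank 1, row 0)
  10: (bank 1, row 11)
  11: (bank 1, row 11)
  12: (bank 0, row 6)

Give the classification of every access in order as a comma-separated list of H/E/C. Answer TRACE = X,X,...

step 0: bank2 6->6 [HIT]
step 1: bank1 None->6 [EMPTY]
step 2: bank1 6->5 [CONFLICT]
step 3: bank2 6->6 [HIT]
step 4: bank2 6->1 [CONFLICT]
step 5: bank2 1->1 [HIT]
step 6: bank0 None->11 [EMPTY]
step 7: bank2 1->6 [CONFLICT]
step 8: bank1 5->0 [CONFLICT]
step 9: bank1 0->0 [HIT]
step 10: bank1 0->11 [CONFLICT]
step 11: bank1 11->11 [HIT]
step 12: bank0 11->6 [CONFLICT]

TRACE = H,E,C,H,C,H,E,C,C,H,C,H,C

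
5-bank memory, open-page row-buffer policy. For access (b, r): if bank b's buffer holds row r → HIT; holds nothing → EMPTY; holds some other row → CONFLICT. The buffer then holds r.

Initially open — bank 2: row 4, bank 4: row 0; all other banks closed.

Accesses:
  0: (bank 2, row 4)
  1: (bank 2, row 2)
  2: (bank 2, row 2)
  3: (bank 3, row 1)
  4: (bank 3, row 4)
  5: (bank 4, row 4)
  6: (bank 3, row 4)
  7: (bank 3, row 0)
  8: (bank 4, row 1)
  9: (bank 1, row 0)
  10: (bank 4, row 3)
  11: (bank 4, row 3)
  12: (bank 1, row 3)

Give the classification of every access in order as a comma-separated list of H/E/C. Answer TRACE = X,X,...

  [0] b2 r4: had r4 ⇒ H
  [1] b2 r2: had r4 ⇒ C
  [2] b2 r2: had r2 ⇒ H
  [3] b3 r1: no row ⇒ E
  [4] b3 r4: had r1 ⇒ C
  [5] b4 r4: had r0 ⇒ C
  [6] b3 r4: had r4 ⇒ H
  [7] b3 r0: had r4 ⇒ C
  [8] b4 r1: had r4 ⇒ C
  [9] b1 r0: no row ⇒ E
  [10] b4 r3: had r1 ⇒ C
  [11] b4 r3: had r3 ⇒ H
  [12] b1 r3: had r0 ⇒ C

TRACE = H,C,H,E,C,C,H,C,C,E,C,H,C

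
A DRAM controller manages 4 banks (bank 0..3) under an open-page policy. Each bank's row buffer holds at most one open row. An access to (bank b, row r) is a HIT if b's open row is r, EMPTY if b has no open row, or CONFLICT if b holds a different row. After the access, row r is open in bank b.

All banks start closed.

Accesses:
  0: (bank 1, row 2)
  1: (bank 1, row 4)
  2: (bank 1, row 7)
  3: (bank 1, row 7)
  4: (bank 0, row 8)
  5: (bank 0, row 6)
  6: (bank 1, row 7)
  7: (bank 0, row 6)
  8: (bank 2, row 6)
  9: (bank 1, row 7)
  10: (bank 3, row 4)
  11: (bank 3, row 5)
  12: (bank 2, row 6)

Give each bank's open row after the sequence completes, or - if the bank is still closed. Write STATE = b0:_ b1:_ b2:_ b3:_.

step 0: bank1 None->2 [EMPTY]
step 1: bank1 2->4 [CONFLICT]
step 2: bank1 4->7 [CONFLICT]
step 3: bank1 7->7 [HIT]
step 4: bank0 None->8 [EMPTY]
step 5: bank0 8->6 [CONFLICT]
step 6: bank1 7->7 [HIT]
step 7: bank0 6->6 [HIT]
step 8: bank2 None->6 [EMPTY]
step 9: bank1 7->7 [HIT]
step 10: bank3 None->4 [EMPTY]
step 11: bank3 4->5 [CONFLICT]
step 12: bank2 6->6 [HIT]

STATE = b0:6 b1:7 b2:6 b3:5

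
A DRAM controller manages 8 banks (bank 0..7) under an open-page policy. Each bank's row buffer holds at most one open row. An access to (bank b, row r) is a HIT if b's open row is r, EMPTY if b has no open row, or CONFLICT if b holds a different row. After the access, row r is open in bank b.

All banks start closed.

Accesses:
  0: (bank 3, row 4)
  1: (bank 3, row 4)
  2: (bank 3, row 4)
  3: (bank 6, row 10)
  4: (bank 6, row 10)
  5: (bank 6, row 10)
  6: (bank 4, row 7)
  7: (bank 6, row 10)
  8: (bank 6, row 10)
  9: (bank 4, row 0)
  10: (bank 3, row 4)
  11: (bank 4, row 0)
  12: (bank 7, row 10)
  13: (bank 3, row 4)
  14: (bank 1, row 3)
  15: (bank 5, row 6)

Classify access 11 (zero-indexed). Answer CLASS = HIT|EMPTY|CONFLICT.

0: bank 3 row 4 — prev None → EMPTY
1: bank 3 row 4 — prev 4 → HIT
2: bank 3 row 4 — prev 4 → HIT
3: bank 6 row 10 — prev None → EMPTY
4: bank 6 row 10 — prev 10 → HIT
5: bank 6 row 10 — prev 10 → HIT
6: bank 4 row 7 — prev None → EMPTY
7: bank 6 row 10 — prev 10 → HIT
8: bank 6 row 10 — prev 10 → HIT
9: bank 4 row 0 — prev 7 → CONFLICT
10: bank 3 row 4 — prev 4 → HIT
11: bank 4 row 0 — prev 0 → HIT
12: bank 7 row 10 — prev None → EMPTY
13: bank 3 row 4 — prev 4 → HIT
14: bank 1 row 3 — prev None → EMPTY
15: bank 5 row 6 — prev None → EMPTY

CLASS = HIT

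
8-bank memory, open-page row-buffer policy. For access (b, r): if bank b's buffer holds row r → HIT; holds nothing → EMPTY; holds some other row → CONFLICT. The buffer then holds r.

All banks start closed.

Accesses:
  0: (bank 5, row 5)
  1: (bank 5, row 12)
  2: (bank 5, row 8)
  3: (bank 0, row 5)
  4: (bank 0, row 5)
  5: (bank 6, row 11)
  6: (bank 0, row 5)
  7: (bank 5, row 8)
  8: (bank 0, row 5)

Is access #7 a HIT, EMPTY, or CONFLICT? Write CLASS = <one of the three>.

CLASS = HIT

step 0: bank5 None->5 [EMPTY]
step 1: bank5 5->12 [CONFLICT]
step 2: bank5 12->8 [CONFLICT]
step 3: bank0 None->5 [EMPTY]
step 4: bank0 5->5 [HIT]
step 5: bank6 None->11 [EMPTY]
step 6: bank0 5->5 [HIT]
step 7: bank5 8->8 [HIT]
step 8: bank0 5->5 [HIT]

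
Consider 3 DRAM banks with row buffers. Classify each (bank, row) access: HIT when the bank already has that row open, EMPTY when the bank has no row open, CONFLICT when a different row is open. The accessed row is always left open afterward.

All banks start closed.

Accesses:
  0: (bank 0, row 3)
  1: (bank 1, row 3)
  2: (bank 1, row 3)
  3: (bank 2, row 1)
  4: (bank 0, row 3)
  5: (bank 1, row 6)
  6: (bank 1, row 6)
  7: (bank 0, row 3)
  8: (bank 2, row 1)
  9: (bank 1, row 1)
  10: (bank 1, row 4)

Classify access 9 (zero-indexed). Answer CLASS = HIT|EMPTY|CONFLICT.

step 0: bank0 None->3 [EMPTY]
step 1: bank1 None->3 [EMPTY]
step 2: bank1 3->3 [HIT]
step 3: bank2 None->1 [EMPTY]
step 4: bank0 3->3 [HIT]
step 5: bank1 3->6 [CONFLICT]
step 6: bank1 6->6 [HIT]
step 7: bank0 3->3 [HIT]
step 8: bank2 1->1 [HIT]
step 9: bank1 6->1 [CONFLICT]
step 10: bank1 1->4 [CONFLICT]

CLASS = CONFLICT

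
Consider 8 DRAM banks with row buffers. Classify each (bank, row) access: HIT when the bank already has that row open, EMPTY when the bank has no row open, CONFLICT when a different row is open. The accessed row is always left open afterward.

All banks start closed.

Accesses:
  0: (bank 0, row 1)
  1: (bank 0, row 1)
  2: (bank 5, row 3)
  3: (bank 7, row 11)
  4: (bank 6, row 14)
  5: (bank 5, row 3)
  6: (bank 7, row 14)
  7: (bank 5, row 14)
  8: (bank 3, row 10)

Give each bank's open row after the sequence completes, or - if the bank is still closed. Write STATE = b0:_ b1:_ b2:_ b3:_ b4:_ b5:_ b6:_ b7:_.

STATE = b0:1 b1:- b2:- b3:10 b4:- b5:14 b6:14 b7:14

  [0] b0 r1: no row ⇒ E
  [1] b0 r1: had r1 ⇒ H
  [2] b5 r3: no row ⇒ E
  [3] b7 r11: no row ⇒ E
  [4] b6 r14: no row ⇒ E
  [5] b5 r3: had r3 ⇒ H
  [6] b7 r14: had r11 ⇒ C
  [7] b5 r14: had r3 ⇒ C
  [8] b3 r10: no row ⇒ E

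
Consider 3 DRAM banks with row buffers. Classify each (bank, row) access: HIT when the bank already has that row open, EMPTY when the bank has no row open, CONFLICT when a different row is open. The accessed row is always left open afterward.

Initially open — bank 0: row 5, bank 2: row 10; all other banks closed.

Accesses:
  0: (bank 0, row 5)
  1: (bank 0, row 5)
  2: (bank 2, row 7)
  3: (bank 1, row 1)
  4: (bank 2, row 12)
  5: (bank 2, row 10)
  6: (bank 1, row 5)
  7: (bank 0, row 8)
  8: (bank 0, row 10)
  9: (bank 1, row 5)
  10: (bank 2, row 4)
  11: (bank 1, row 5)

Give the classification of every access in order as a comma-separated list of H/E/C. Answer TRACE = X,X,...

#0 (0,5) H  (was 5)
#1 (0,5) H  (was 5)
#2 (2,7) C  (was 10)
#3 (1,1) E
#4 (2,12) C  (was 7)
#5 (2,10) C  (was 12)
#6 (1,5) C  (was 1)
#7 (0,8) C  (was 5)
#8 (0,10) C  (was 8)
#9 (1,5) H  (was 5)
#10 (2,4) C  (was 10)
#11 (1,5) H  (was 5)

TRACE = H,H,C,E,C,C,C,C,C,H,C,H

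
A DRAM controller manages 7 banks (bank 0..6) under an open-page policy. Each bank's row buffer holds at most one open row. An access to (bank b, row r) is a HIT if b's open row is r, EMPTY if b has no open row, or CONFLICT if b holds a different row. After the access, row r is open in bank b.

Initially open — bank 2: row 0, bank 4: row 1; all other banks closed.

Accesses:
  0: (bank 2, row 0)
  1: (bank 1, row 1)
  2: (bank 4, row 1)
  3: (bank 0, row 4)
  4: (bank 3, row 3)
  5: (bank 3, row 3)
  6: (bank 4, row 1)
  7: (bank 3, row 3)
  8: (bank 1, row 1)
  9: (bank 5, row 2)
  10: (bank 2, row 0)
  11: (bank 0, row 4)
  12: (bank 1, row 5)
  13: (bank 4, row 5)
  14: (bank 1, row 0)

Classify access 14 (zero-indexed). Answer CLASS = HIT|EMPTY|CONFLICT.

0: bank 2 row 0 — prev 0 → HIT
1: bank 1 row 1 — prev None → EMPTY
2: bank 4 row 1 — prev 1 → HIT
3: bank 0 row 4 — prev None → EMPTY
4: bank 3 row 3 — prev None → EMPTY
5: bank 3 row 3 — prev 3 → HIT
6: bank 4 row 1 — prev 1 → HIT
7: bank 3 row 3 — prev 3 → HIT
8: bank 1 row 1 — prev 1 → HIT
9: bank 5 row 2 — prev None → EMPTY
10: bank 2 row 0 — prev 0 → HIT
11: bank 0 row 4 — prev 4 → HIT
12: bank 1 row 5 — prev 1 → CONFLICT
13: bank 4 row 5 — prev 1 → CONFLICT
14: bank 1 row 0 — prev 5 → CONFLICT

CLASS = CONFLICT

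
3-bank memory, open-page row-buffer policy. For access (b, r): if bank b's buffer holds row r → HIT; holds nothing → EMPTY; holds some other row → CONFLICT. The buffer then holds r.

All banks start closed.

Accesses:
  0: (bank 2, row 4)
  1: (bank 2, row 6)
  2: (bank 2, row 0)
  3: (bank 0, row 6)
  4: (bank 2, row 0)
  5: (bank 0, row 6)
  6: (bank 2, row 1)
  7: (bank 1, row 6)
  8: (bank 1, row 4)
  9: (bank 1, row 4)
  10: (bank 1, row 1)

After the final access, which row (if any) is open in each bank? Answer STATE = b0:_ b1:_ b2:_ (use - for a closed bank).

#0 (2,4) E
#1 (2,6) C  (was 4)
#2 (2,0) C  (was 6)
#3 (0,6) E
#4 (2,0) H  (was 0)
#5 (0,6) H  (was 6)
#6 (2,1) C  (was 0)
#7 (1,6) E
#8 (1,4) C  (was 6)
#9 (1,4) H  (was 4)
#10 (1,1) C  (was 4)

STATE = b0:6 b1:1 b2:1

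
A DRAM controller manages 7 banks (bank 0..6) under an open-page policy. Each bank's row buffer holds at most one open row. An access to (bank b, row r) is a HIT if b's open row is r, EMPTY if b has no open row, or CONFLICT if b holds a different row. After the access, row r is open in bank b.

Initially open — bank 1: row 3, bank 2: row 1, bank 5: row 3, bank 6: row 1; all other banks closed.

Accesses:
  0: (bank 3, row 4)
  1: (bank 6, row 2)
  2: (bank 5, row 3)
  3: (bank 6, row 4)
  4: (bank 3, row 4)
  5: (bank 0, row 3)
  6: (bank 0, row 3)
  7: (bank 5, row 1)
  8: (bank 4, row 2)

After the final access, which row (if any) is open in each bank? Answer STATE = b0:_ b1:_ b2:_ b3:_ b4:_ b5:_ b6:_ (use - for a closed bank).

step 0: bank3 None->4 [EMPTY]
step 1: bank6 1->2 [CONFLICT]
step 2: bank5 3->3 [HIT]
step 3: bank6 2->4 [CONFLICT]
step 4: bank3 4->4 [HIT]
step 5: bank0 None->3 [EMPTY]
step 6: bank0 3->3 [HIT]
step 7: bank5 3->1 [CONFLICT]
step 8: bank4 None->2 [EMPTY]

STATE = b0:3 b1:3 b2:1 b3:4 b4:2 b5:1 b6:4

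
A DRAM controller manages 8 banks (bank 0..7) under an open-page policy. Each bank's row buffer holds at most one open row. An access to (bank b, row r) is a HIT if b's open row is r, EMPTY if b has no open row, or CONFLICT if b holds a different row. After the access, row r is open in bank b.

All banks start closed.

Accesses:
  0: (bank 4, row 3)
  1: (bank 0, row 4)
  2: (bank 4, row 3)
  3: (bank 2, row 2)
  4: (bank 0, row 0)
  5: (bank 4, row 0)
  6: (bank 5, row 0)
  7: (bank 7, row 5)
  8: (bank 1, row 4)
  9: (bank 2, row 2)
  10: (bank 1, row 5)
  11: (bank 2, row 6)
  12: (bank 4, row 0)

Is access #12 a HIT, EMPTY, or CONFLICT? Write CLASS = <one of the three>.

CLASS = HIT

#0 (4,3) E
#1 (0,4) E
#2 (4,3) H  (was 3)
#3 (2,2) E
#4 (0,0) C  (was 4)
#5 (4,0) C  (was 3)
#6 (5,0) E
#7 (7,5) E
#8 (1,4) E
#9 (2,2) H  (was 2)
#10 (1,5) C  (was 4)
#11 (2,6) C  (was 2)
#12 (4,0) H  (was 0)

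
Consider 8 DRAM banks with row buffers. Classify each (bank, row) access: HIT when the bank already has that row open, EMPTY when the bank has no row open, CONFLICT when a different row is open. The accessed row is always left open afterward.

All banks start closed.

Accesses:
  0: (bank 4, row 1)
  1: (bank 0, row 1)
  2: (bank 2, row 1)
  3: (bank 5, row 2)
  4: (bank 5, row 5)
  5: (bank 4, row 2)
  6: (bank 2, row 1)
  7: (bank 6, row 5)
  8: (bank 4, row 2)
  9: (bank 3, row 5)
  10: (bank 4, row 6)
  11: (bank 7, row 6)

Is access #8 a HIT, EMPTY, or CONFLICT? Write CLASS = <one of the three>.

0: bank 4 row 1 — prev None → EMPTY
1: bank 0 row 1 — prev None → EMPTY
2: bank 2 row 1 — prev None → EMPTY
3: bank 5 row 2 — prev None → EMPTY
4: bank 5 row 5 — prev 2 → CONFLICT
5: bank 4 row 2 — prev 1 → CONFLICT
6: bank 2 row 1 — prev 1 → HIT
7: bank 6 row 5 — prev None → EMPTY
8: bank 4 row 2 — prev 2 → HIT
9: bank 3 row 5 — prev None → EMPTY
10: bank 4 row 6 — prev 2 → CONFLICT
11: bank 7 row 6 — prev None → EMPTY

CLASS = HIT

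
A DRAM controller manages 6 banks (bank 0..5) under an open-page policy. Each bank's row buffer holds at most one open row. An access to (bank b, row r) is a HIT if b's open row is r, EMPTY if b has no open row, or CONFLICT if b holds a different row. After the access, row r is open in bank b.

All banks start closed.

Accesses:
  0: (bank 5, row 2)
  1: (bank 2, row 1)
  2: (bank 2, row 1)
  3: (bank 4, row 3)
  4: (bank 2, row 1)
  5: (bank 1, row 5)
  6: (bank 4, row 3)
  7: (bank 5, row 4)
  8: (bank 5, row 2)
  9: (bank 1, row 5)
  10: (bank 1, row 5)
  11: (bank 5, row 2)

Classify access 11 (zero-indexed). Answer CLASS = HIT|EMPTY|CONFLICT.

CLASS = HIT

  [0] b5 r2: no row ⇒ E
  [1] b2 r1: no row ⇒ E
  [2] b2 r1: had r1 ⇒ H
  [3] b4 r3: no row ⇒ E
  [4] b2 r1: had r1 ⇒ H
  [5] b1 r5: no row ⇒ E
  [6] b4 r3: had r3 ⇒ H
  [7] b5 r4: had r2 ⇒ C
  [8] b5 r2: had r4 ⇒ C
  [9] b1 r5: had r5 ⇒ H
  [10] b1 r5: had r5 ⇒ H
  [11] b5 r2: had r2 ⇒ H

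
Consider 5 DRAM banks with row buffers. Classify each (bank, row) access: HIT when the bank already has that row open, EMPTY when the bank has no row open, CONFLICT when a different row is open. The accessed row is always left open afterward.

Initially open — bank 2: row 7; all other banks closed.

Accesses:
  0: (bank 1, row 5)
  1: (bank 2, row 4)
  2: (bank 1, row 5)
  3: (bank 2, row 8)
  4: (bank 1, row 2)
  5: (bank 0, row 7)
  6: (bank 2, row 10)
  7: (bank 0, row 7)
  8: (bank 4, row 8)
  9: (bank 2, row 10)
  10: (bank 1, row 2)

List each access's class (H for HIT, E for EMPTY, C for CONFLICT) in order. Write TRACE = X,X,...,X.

  [0] b1 r5: no row ⇒ E
  [1] b2 r4: had r7 ⇒ C
  [2] b1 r5: had r5 ⇒ H
  [3] b2 r8: had r4 ⇒ C
  [4] b1 r2: had r5 ⇒ C
  [5] b0 r7: no row ⇒ E
  [6] b2 r10: had r8 ⇒ C
  [7] b0 r7: had r7 ⇒ H
  [8] b4 r8: no row ⇒ E
  [9] b2 r10: had r10 ⇒ H
  [10] b1 r2: had r2 ⇒ H

TRACE = E,C,H,C,C,E,C,H,E,H,H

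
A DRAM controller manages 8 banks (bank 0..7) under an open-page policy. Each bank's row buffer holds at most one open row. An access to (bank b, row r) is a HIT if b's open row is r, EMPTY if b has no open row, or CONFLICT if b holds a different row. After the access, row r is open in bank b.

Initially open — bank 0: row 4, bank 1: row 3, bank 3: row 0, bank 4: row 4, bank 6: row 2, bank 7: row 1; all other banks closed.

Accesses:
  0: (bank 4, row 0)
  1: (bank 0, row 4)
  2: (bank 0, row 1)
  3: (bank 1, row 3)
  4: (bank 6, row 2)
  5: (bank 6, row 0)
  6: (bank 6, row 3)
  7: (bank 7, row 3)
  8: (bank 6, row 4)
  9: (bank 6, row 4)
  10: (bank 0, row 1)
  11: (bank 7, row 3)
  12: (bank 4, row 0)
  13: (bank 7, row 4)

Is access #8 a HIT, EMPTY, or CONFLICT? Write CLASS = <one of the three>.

  [0] b4 r0: had r4 ⇒ C
  [1] b0 r4: had r4 ⇒ H
  [2] b0 r1: had r4 ⇒ C
  [3] b1 r3: had r3 ⇒ H
  [4] b6 r2: had r2 ⇒ H
  [5] b6 r0: had r2 ⇒ C
  [6] b6 r3: had r0 ⇒ C
  [7] b7 r3: had r1 ⇒ C
  [8] b6 r4: had r3 ⇒ C
  [9] b6 r4: had r4 ⇒ H
  [10] b0 r1: had r1 ⇒ H
  [11] b7 r3: had r3 ⇒ H
  [12] b4 r0: had r0 ⇒ H
  [13] b7 r4: had r3 ⇒ C

CLASS = CONFLICT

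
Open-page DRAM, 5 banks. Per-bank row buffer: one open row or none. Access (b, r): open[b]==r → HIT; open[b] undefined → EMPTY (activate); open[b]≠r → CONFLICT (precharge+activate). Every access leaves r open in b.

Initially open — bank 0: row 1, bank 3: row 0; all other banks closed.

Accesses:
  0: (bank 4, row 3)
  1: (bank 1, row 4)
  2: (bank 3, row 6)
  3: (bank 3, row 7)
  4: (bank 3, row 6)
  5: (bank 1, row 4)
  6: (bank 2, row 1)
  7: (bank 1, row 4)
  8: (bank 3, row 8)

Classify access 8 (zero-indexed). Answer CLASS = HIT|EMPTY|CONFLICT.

step 0: bank4 None->3 [EMPTY]
step 1: bank1 None->4 [EMPTY]
step 2: bank3 0->6 [CONFLICT]
step 3: bank3 6->7 [CONFLICT]
step 4: bank3 7->6 [CONFLICT]
step 5: bank1 4->4 [HIT]
step 6: bank2 None->1 [EMPTY]
step 7: bank1 4->4 [HIT]
step 8: bank3 6->8 [CONFLICT]

CLASS = CONFLICT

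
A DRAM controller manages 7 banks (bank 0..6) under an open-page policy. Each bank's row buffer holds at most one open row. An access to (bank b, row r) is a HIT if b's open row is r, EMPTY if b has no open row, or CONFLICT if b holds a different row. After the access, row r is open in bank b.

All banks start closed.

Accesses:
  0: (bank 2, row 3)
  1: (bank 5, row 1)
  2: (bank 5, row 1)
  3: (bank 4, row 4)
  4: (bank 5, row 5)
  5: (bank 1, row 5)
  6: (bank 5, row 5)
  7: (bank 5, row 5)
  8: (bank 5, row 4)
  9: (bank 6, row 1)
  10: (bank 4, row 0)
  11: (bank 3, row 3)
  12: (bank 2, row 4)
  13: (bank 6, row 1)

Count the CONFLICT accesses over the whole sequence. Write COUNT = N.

step 0: bank2 None->3 [EMPTY]
step 1: bank5 None->1 [EMPTY]
step 2: bank5 1->1 [HIT]
step 3: bank4 None->4 [EMPTY]
step 4: bank5 1->5 [CONFLICT]
step 5: bank1 None->5 [EMPTY]
step 6: bank5 5->5 [HIT]
step 7: bank5 5->5 [HIT]
step 8: bank5 5->4 [CONFLICT]
step 9: bank6 None->1 [EMPTY]
step 10: bank4 4->0 [CONFLICT]
step 11: bank3 None->3 [EMPTY]
step 12: bank2 3->4 [CONFLICT]
step 13: bank6 1->1 [HIT]

COUNT = 4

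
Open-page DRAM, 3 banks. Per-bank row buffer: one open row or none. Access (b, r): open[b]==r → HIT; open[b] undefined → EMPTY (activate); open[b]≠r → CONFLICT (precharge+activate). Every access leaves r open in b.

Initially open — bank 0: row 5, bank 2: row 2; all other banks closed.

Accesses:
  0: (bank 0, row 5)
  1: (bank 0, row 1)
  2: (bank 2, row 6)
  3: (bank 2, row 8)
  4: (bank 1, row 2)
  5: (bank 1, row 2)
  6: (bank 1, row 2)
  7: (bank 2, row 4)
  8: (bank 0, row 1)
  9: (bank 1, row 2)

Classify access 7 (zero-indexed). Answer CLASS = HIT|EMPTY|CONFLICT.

0: bank 0 row 5 — prev 5 → HIT
1: bank 0 row 1 — prev 5 → CONFLICT
2: bank 2 row 6 — prev 2 → CONFLICT
3: bank 2 row 8 — prev 6 → CONFLICT
4: bank 1 row 2 — prev None → EMPTY
5: bank 1 row 2 — prev 2 → HIT
6: bank 1 row 2 — prev 2 → HIT
7: bank 2 row 4 — prev 8 → CONFLICT
8: bank 0 row 1 — prev 1 → HIT
9: bank 1 row 2 — prev 2 → HIT

CLASS = CONFLICT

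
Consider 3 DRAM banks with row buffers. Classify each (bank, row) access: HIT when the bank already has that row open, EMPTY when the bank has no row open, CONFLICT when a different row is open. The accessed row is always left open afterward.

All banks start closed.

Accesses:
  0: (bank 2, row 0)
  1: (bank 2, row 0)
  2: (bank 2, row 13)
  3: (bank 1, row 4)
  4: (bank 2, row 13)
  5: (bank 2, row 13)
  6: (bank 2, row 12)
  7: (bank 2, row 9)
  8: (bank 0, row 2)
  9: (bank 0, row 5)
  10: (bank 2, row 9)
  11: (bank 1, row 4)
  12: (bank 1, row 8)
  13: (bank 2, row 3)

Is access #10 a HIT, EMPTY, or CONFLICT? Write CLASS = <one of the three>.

CLASS = HIT

#0 (2,0) E
#1 (2,0) H  (was 0)
#2 (2,13) C  (was 0)
#3 (1,4) E
#4 (2,13) H  (was 13)
#5 (2,13) H  (was 13)
#6 (2,12) C  (was 13)
#7 (2,9) C  (was 12)
#8 (0,2) E
#9 (0,5) C  (was 2)
#10 (2,9) H  (was 9)
#11 (1,4) H  (was 4)
#12 (1,8) C  (was 4)
#13 (2,3) C  (was 9)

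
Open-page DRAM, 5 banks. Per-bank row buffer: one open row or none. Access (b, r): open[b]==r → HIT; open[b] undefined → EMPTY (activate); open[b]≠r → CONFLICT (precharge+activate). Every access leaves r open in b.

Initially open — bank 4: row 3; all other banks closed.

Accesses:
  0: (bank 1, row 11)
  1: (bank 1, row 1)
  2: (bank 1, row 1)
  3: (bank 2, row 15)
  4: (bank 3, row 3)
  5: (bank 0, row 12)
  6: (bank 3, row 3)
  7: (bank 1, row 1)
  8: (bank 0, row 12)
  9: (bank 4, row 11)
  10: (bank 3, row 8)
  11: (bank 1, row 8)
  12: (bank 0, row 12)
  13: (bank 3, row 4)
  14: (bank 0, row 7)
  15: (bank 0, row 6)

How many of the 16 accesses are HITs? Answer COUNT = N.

0: bank 1 row 11 — prev None → EMPTY
1: bank 1 row 1 — prev 11 → CONFLICT
2: bank 1 row 1 — prev 1 → HIT
3: bank 2 row 15 — prev None → EMPTY
4: bank 3 row 3 — prev None → EMPTY
5: bank 0 row 12 — prev None → EMPTY
6: bank 3 row 3 — prev 3 → HIT
7: bank 1 row 1 — prev 1 → HIT
8: bank 0 row 12 — prev 12 → HIT
9: bank 4 row 11 — prev 3 → CONFLICT
10: bank 3 row 8 — prev 3 → CONFLICT
11: bank 1 row 8 — prev 1 → CONFLICT
12: bank 0 row 12 — prev 12 → HIT
13: bank 3 row 4 — prev 8 → CONFLICT
14: bank 0 row 7 — prev 12 → CONFLICT
15: bank 0 row 6 — prev 7 → CONFLICT

COUNT = 5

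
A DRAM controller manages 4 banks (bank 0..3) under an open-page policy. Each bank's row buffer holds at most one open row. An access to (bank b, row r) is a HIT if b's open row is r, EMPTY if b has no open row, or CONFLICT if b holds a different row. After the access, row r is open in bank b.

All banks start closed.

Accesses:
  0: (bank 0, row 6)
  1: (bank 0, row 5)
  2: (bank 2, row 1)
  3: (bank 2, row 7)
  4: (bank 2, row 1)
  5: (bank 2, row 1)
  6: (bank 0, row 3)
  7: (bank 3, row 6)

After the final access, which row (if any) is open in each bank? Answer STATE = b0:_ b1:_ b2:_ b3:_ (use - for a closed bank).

  [0] b0 r6: no row ⇒ E
  [1] b0 r5: had r6 ⇒ C
  [2] b2 r1: no row ⇒ E
  [3] b2 r7: had r1 ⇒ C
  [4] b2 r1: had r7 ⇒ C
  [5] b2 r1: had r1 ⇒ H
  [6] b0 r3: had r5 ⇒ C
  [7] b3 r6: no row ⇒ E

STATE = b0:3 b1:- b2:1 b3:6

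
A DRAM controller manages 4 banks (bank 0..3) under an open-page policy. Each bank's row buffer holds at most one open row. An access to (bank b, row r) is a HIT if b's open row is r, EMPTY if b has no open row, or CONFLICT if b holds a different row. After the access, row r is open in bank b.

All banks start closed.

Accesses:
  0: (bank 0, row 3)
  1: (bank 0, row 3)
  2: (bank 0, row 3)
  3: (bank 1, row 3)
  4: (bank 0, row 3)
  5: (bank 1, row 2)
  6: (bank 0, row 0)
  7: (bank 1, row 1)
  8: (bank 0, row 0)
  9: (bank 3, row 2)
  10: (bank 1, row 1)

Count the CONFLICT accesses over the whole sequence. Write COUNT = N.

  [0] b0 r3: no row ⇒ E
  [1] b0 r3: had r3 ⇒ H
  [2] b0 r3: had r3 ⇒ H
  [3] b1 r3: no row ⇒ E
  [4] b0 r3: had r3 ⇒ H
  [5] b1 r2: had r3 ⇒ C
  [6] b0 r0: had r3 ⇒ C
  [7] b1 r1: had r2 ⇒ C
  [8] b0 r0: had r0 ⇒ H
  [9] b3 r2: no row ⇒ E
  [10] b1 r1: had r1 ⇒ H

COUNT = 3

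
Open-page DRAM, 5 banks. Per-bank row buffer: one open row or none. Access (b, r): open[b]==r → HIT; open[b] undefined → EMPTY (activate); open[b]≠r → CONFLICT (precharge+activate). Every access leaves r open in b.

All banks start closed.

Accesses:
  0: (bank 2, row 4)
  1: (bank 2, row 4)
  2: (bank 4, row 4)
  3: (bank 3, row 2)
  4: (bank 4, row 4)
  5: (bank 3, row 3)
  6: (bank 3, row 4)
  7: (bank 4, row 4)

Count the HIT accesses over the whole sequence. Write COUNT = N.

COUNT = 3

step 0: bank2 None->4 [EMPTY]
step 1: bank2 4->4 [HIT]
step 2: bank4 None->4 [EMPTY]
step 3: bank3 None->2 [EMPTY]
step 4: bank4 4->4 [HIT]
step 5: bank3 2->3 [CONFLICT]
step 6: bank3 3->4 [CONFLICT]
step 7: bank4 4->4 [HIT]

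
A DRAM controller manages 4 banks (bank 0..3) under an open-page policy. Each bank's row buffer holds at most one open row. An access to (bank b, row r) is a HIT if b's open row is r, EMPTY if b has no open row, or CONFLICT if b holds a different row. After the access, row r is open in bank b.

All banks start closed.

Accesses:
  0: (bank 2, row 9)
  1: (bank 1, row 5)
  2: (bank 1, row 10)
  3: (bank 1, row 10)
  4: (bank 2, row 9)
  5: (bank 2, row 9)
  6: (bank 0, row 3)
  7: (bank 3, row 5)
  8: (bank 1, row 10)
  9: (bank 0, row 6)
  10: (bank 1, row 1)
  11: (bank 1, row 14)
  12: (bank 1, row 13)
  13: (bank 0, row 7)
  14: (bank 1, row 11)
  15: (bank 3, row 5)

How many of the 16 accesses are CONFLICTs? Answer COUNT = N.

  [0] b2 r9: no row ⇒ E
  [1] b1 r5: no row ⇒ E
  [2] b1 r10: had r5 ⇒ C
  [3] b1 r10: had r10 ⇒ H
  [4] b2 r9: had r9 ⇒ H
  [5] b2 r9: had r9 ⇒ H
  [6] b0 r3: no row ⇒ E
  [7] b3 r5: no row ⇒ E
  [8] b1 r10: had r10 ⇒ H
  [9] b0 r6: had r3 ⇒ C
  [10] b1 r1: had r10 ⇒ C
  [11] b1 r14: had r1 ⇒ C
  [12] b1 r13: had r14 ⇒ C
  [13] b0 r7: had r6 ⇒ C
  [14] b1 r11: had r13 ⇒ C
  [15] b3 r5: had r5 ⇒ H

COUNT = 7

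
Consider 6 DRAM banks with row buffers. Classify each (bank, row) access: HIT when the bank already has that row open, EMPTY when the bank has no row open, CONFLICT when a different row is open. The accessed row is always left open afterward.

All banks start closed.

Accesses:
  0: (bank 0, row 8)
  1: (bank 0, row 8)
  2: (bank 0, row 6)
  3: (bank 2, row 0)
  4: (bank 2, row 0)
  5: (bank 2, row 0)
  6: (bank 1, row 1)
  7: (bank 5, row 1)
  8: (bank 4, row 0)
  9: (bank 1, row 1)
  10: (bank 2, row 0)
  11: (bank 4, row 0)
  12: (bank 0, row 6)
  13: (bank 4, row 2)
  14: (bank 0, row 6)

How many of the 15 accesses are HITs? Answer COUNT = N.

COUNT = 8

0: bank 0 row 8 — prev None → EMPTY
1: bank 0 row 8 — prev 8 → HIT
2: bank 0 row 6 — prev 8 → CONFLICT
3: bank 2 row 0 — prev None → EMPTY
4: bank 2 row 0 — prev 0 → HIT
5: bank 2 row 0 — prev 0 → HIT
6: bank 1 row 1 — prev None → EMPTY
7: bank 5 row 1 — prev None → EMPTY
8: bank 4 row 0 — prev None → EMPTY
9: bank 1 row 1 — prev 1 → HIT
10: bank 2 row 0 — prev 0 → HIT
11: bank 4 row 0 — prev 0 → HIT
12: bank 0 row 6 — prev 6 → HIT
13: bank 4 row 2 — prev 0 → CONFLICT
14: bank 0 row 6 — prev 6 → HIT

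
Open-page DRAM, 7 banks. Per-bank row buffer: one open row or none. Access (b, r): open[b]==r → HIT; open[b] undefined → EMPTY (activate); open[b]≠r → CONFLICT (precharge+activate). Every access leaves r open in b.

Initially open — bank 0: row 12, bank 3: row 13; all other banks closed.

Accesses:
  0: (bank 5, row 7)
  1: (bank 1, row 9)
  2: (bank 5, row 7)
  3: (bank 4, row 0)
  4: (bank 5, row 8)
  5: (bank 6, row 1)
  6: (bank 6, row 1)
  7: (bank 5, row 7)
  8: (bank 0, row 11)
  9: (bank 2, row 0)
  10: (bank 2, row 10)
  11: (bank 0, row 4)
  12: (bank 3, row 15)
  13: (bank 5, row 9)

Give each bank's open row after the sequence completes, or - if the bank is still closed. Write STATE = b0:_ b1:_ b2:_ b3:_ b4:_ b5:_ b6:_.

STATE = b0:4 b1:9 b2:10 b3:15 b4:0 b5:9 b6:1

step 0: bank5 None->7 [EMPTY]
step 1: bank1 None->9 [EMPTY]
step 2: bank5 7->7 [HIT]
step 3: bank4 None->0 [EMPTY]
step 4: bank5 7->8 [CONFLICT]
step 5: bank6 None->1 [EMPTY]
step 6: bank6 1->1 [HIT]
step 7: bank5 8->7 [CONFLICT]
step 8: bank0 12->11 [CONFLICT]
step 9: bank2 None->0 [EMPTY]
step 10: bank2 0->10 [CONFLICT]
step 11: bank0 11->4 [CONFLICT]
step 12: bank3 13->15 [CONFLICT]
step 13: bank5 7->9 [CONFLICT]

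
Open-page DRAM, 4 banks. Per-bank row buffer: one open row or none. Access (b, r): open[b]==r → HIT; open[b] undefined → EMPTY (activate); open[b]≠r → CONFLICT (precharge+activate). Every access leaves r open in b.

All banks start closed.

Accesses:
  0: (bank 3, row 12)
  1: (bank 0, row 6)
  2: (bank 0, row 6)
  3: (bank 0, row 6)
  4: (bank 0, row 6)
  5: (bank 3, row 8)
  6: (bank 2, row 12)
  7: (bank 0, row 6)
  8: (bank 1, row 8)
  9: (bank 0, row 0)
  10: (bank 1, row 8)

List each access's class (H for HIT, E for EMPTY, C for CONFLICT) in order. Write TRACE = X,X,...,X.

step 0: bank3 None->12 [EMPTY]
step 1: bank0 None->6 [EMPTY]
step 2: bank0 6->6 [HIT]
step 3: bank0 6->6 [HIT]
step 4: bank0 6->6 [HIT]
step 5: bank3 12->8 [CONFLICT]
step 6: bank2 None->12 [EMPTY]
step 7: bank0 6->6 [HIT]
step 8: bank1 None->8 [EMPTY]
step 9: bank0 6->0 [CONFLICT]
step 10: bank1 8->8 [HIT]

TRACE = E,E,H,H,H,C,E,H,E,C,H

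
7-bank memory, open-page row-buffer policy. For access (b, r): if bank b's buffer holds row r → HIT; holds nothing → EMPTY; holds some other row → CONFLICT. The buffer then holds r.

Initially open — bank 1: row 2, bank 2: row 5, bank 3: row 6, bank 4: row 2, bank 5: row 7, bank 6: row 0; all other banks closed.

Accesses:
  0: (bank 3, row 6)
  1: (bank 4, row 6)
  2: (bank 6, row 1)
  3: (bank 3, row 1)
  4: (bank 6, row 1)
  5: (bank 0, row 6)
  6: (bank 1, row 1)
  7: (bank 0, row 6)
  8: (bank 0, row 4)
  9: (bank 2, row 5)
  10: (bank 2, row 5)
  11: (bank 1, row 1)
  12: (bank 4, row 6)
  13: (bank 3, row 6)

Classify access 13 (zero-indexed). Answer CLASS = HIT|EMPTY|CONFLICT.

CLASS = CONFLICT

  [0] b3 r6: had r6 ⇒ H
  [1] b4 r6: had r2 ⇒ C
  [2] b6 r1: had r0 ⇒ C
  [3] b3 r1: had r6 ⇒ C
  [4] b6 r1: had r1 ⇒ H
  [5] b0 r6: no row ⇒ E
  [6] b1 r1: had r2 ⇒ C
  [7] b0 r6: had r6 ⇒ H
  [8] b0 r4: had r6 ⇒ C
  [9] b2 r5: had r5 ⇒ H
  [10] b2 r5: had r5 ⇒ H
  [11] b1 r1: had r1 ⇒ H
  [12] b4 r6: had r6 ⇒ H
  [13] b3 r6: had r1 ⇒ C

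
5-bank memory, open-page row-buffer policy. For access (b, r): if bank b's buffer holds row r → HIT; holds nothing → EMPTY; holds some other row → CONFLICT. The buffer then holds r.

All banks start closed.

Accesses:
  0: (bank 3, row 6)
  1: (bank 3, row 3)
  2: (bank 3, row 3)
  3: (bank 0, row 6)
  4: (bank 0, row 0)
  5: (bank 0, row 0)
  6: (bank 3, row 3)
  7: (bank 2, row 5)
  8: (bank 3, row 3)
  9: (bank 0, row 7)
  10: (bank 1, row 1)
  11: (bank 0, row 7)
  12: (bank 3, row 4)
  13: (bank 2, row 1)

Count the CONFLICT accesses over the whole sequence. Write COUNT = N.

COUNT = 5

  [0] b3 r6: no row ⇒ E
  [1] b3 r3: had r6 ⇒ C
  [2] b3 r3: had r3 ⇒ H
  [3] b0 r6: no row ⇒ E
  [4] b0 r0: had r6 ⇒ C
  [5] b0 r0: had r0 ⇒ H
  [6] b3 r3: had r3 ⇒ H
  [7] b2 r5: no row ⇒ E
  [8] b3 r3: had r3 ⇒ H
  [9] b0 r7: had r0 ⇒ C
  [10] b1 r1: no row ⇒ E
  [11] b0 r7: had r7 ⇒ H
  [12] b3 r4: had r3 ⇒ C
  [13] b2 r1: had r5 ⇒ C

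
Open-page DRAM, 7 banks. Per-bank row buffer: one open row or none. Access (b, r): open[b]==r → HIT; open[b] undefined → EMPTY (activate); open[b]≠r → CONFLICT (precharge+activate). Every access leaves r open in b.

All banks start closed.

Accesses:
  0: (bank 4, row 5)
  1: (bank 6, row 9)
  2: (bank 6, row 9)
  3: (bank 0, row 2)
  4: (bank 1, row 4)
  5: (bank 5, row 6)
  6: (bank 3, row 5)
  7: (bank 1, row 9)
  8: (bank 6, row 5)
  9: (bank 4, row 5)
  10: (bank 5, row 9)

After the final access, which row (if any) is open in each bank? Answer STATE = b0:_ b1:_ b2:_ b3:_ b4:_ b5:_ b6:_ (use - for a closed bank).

STATE = b0:2 b1:9 b2:- b3:5 b4:5 b5:9 b6:5

step 0: bank4 None->5 [EMPTY]
step 1: bank6 None->9 [EMPTY]
step 2: bank6 9->9 [HIT]
step 3: bank0 None->2 [EMPTY]
step 4: bank1 None->4 [EMPTY]
step 5: bank5 None->6 [EMPTY]
step 6: bank3 None->5 [EMPTY]
step 7: bank1 4->9 [CONFLICT]
step 8: bank6 9->5 [CONFLICT]
step 9: bank4 5->5 [HIT]
step 10: bank5 6->9 [CONFLICT]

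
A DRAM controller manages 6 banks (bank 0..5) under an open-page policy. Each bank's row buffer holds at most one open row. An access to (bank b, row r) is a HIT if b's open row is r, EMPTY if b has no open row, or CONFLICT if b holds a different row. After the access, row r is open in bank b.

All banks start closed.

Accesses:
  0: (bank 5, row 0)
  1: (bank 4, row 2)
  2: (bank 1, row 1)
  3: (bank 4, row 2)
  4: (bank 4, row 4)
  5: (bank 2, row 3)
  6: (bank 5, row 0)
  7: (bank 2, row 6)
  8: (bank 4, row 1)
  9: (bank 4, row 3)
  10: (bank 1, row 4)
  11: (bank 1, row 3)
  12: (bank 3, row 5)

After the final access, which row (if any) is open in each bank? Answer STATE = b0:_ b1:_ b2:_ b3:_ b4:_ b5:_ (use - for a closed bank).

#0 (5,0) E
#1 (4,2) E
#2 (1,1) E
#3 (4,2) H  (was 2)
#4 (4,4) C  (was 2)
#5 (2,3) E
#6 (5,0) H  (was 0)
#7 (2,6) C  (was 3)
#8 (4,1) C  (was 4)
#9 (4,3) C  (was 1)
#10 (1,4) C  (was 1)
#11 (1,3) C  (was 4)
#12 (3,5) E

STATE = b0:- b1:3 b2:6 b3:5 b4:3 b5:0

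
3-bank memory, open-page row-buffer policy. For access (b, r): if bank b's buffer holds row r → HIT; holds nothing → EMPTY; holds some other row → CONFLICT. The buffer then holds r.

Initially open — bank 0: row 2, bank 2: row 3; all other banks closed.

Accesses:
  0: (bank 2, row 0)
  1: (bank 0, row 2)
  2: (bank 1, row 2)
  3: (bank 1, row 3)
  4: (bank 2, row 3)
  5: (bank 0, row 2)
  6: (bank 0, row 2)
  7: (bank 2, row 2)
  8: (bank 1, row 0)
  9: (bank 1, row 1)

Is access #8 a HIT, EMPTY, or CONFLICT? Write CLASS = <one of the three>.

CLASS = CONFLICT

step 0: bank2 3->0 [CONFLICT]
step 1: bank0 2->2 [HIT]
step 2: bank1 None->2 [EMPTY]
step 3: bank1 2->3 [CONFLICT]
step 4: bank2 0->3 [CONFLICT]
step 5: bank0 2->2 [HIT]
step 6: bank0 2->2 [HIT]
step 7: bank2 3->2 [CONFLICT]
step 8: bank1 3->0 [CONFLICT]
step 9: bank1 0->1 [CONFLICT]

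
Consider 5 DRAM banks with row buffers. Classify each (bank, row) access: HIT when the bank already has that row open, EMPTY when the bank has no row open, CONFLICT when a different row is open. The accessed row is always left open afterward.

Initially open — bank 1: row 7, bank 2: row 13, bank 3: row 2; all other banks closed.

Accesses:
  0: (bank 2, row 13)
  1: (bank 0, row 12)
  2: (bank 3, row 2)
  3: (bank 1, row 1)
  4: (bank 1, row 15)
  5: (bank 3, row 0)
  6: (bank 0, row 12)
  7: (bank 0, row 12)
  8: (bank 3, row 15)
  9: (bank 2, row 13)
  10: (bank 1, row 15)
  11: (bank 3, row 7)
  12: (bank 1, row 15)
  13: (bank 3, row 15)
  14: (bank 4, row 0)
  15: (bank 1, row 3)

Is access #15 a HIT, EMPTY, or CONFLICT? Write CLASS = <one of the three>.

0: bank 2 row 13 — prev 13 → HIT
1: bank 0 row 12 — prev None → EMPTY
2: bank 3 row 2 — prev 2 → HIT
3: bank 1 row 1 — prev 7 → CONFLICT
4: bank 1 row 15 — prev 1 → CONFLICT
5: bank 3 row 0 — prev 2 → CONFLICT
6: bank 0 row 12 — prev 12 → HIT
7: bank 0 row 12 — prev 12 → HIT
8: bank 3 row 15 — prev 0 → CONFLICT
9: bank 2 row 13 — prev 13 → HIT
10: bank 1 row 15 — prev 15 → HIT
11: bank 3 row 7 — prev 15 → CONFLICT
12: bank 1 row 15 — prev 15 → HIT
13: bank 3 row 15 — prev 7 → CONFLICT
14: bank 4 row 0 — prev None → EMPTY
15: bank 1 row 3 — prev 15 → CONFLICT

CLASS = CONFLICT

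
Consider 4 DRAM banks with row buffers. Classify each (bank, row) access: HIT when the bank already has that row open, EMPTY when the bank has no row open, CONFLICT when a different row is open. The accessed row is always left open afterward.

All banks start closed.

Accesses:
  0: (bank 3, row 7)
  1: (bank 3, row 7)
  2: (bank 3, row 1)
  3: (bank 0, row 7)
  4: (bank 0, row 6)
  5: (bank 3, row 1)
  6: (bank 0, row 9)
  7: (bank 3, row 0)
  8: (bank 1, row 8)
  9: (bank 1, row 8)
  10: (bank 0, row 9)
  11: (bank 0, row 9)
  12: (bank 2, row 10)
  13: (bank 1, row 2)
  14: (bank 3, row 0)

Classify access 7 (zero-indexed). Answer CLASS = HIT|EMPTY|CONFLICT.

#0 (3,7) E
#1 (3,7) H  (was 7)
#2 (3,1) C  (was 7)
#3 (0,7) E
#4 (0,6) C  (was 7)
#5 (3,1) H  (was 1)
#6 (0,9) C  (was 6)
#7 (3,0) C  (was 1)
#8 (1,8) E
#9 (1,8) H  (was 8)
#10 (0,9) H  (was 9)
#11 (0,9) H  (was 9)
#12 (2,10) E
#13 (1,2) C  (was 8)
#14 (3,0) H  (was 0)

CLASS = CONFLICT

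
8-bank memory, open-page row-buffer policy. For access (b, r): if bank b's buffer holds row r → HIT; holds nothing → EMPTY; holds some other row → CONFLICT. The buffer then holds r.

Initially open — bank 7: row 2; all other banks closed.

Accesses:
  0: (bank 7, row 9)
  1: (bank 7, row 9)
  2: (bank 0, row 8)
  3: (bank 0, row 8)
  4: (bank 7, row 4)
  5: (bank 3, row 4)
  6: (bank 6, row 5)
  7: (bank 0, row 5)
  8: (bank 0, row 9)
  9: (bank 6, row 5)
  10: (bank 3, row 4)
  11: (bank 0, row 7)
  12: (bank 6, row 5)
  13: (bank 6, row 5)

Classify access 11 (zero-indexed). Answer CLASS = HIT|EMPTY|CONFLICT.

  [0] b7 r9: had r2 ⇒ C
  [1] b7 r9: had r9 ⇒ H
  [2] b0 r8: no row ⇒ E
  [3] b0 r8: had r8 ⇒ H
  [4] b7 r4: had r9 ⇒ C
  [5] b3 r4: no row ⇒ E
  [6] b6 r5: no row ⇒ E
  [7] b0 r5: had r8 ⇒ C
  [8] b0 r9: had r5 ⇒ C
  [9] b6 r5: had r5 ⇒ H
  [10] b3 r4: had r4 ⇒ H
  [11] b0 r7: had r9 ⇒ C
  [12] b6 r5: had r5 ⇒ H
  [13] b6 r5: had r5 ⇒ H

CLASS = CONFLICT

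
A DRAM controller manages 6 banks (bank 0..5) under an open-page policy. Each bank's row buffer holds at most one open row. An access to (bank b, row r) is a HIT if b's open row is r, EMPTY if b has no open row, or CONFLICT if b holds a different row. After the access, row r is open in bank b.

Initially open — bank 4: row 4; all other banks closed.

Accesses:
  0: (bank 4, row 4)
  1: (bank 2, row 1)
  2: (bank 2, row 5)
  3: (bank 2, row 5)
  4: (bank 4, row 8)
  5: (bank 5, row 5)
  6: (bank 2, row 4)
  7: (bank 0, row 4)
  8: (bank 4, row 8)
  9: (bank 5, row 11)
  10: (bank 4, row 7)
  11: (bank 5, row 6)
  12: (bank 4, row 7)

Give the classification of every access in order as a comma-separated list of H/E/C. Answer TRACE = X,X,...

TRACE = H,E,C,H,C,E,C,E,H,C,C,C,H

step 0: bank4 4->4 [HIT]
step 1: bank2 None->1 [EMPTY]
step 2: bank2 1->5 [CONFLICT]
step 3: bank2 5->5 [HIT]
step 4: bank4 4->8 [CONFLICT]
step 5: bank5 None->5 [EMPTY]
step 6: bank2 5->4 [CONFLICT]
step 7: bank0 None->4 [EMPTY]
step 8: bank4 8->8 [HIT]
step 9: bank5 5->11 [CONFLICT]
step 10: bank4 8->7 [CONFLICT]
step 11: bank5 11->6 [CONFLICT]
step 12: bank4 7->7 [HIT]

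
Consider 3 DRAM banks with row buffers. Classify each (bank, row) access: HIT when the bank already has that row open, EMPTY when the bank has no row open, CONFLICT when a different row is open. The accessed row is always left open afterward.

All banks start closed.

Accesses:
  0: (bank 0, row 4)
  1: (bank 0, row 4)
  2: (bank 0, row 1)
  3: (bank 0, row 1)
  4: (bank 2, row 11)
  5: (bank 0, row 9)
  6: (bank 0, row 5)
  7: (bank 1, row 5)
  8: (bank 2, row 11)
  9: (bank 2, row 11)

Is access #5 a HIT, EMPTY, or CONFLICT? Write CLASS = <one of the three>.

CLASS = CONFLICT

  [0] b0 r4: no row ⇒ E
  [1] b0 r4: had r4 ⇒ H
  [2] b0 r1: had r4 ⇒ C
  [3] b0 r1: had r1 ⇒ H
  [4] b2 r11: no row ⇒ E
  [5] b0 r9: had r1 ⇒ C
  [6] b0 r5: had r9 ⇒ C
  [7] b1 r5: no row ⇒ E
  [8] b2 r11: had r11 ⇒ H
  [9] b2 r11: had r11 ⇒ H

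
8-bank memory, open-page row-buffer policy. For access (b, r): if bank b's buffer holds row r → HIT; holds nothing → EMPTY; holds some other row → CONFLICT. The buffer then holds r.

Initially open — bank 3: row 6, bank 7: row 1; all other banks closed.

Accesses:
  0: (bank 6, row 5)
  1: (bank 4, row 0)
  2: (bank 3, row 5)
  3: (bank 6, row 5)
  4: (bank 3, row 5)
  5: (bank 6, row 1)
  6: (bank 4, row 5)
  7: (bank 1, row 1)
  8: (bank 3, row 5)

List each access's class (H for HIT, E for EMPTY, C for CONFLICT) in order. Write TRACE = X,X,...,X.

TRACE = E,E,C,H,H,C,C,E,H

#0 (6,5) E
#1 (4,0) E
#2 (3,5) C  (was 6)
#3 (6,5) H  (was 5)
#4 (3,5) H  (was 5)
#5 (6,1) C  (was 5)
#6 (4,5) C  (was 0)
#7 (1,1) E
#8 (3,5) H  (was 5)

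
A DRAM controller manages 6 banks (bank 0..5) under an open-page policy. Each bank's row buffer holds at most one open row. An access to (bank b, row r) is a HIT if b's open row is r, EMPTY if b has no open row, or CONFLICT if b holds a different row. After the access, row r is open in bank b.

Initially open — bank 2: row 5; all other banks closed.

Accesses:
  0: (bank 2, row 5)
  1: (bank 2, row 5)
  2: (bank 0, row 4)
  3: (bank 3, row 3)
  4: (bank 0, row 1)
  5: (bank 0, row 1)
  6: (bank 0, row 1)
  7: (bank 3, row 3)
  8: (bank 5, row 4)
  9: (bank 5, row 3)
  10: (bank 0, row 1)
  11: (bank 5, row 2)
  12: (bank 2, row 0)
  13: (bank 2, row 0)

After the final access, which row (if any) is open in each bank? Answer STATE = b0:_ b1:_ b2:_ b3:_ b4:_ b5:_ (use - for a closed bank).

0: bank 2 row 5 — prev 5 → HIT
1: bank 2 row 5 — prev 5 → HIT
2: bank 0 row 4 — prev None → EMPTY
3: bank 3 row 3 — prev None → EMPTY
4: bank 0 row 1 — prev 4 → CONFLICT
5: bank 0 row 1 — prev 1 → HIT
6: bank 0 row 1 — prev 1 → HIT
7: bank 3 row 3 — prev 3 → HIT
8: bank 5 row 4 — prev None → EMPTY
9: bank 5 row 3 — prev 4 → CONFLICT
10: bank 0 row 1 — prev 1 → HIT
11: bank 5 row 2 — prev 3 → CONFLICT
12: bank 2 row 0 — prev 5 → CONFLICT
13: bank 2 row 0 — prev 0 → HIT

STATE = b0:1 b1:- b2:0 b3:3 b4:- b5:2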